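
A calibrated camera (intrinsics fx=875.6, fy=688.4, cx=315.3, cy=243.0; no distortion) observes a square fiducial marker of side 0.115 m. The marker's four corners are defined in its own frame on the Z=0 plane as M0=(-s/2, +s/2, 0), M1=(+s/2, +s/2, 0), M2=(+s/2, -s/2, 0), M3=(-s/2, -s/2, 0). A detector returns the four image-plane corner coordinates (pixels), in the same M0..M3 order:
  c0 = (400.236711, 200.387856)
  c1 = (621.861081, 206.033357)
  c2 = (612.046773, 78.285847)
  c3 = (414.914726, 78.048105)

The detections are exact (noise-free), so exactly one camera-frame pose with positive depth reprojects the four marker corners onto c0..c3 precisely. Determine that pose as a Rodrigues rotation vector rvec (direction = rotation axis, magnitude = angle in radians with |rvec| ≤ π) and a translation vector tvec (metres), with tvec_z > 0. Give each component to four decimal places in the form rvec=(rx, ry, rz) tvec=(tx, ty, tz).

rvec=(-0.5398, 0.1587, 0.0896) tvec=(0.1099, -0.0760, 0.4936)

Intrinsics K: fx=875.6, fy=688.4, cx=315.3, cy=243.0
Marker side s = 0.115 m; corners in marker frame (Z=0):
  M0 = (-0.0575, +0.0575, 0)
  M1 = (+0.0575, +0.0575, 0)
  M2 = (+0.0575, -0.0575, 0)
  M3 = (-0.0575, -0.0575, 0)
Detected image corners:
  c0 = (400.236711, 200.387856) px
  c1 = (621.861081, 206.033357) px
  c2 = (612.046773, 78.285847) px
  c3 = (414.914726, 78.048105) px
Planar DLT: solve 8×8 A·h = b for H (H[2,2]=1):
  H  [+1634.09137 -546.46557 +510.21711]
  H  [-25.32882 +943.17798 +136.98753]
  H  [-0.35204 -1.02128 +1.00000]
B = K⁻¹H; ‖b₁‖=2.025761, ‖b₂‖=2.025761; λ = 2/(‖b₁‖+‖b₂‖) = 0.493642, sign → tz>0 ⇒ λ=+0.493642
r₁ = λ·B[:,0] = (+0.98384,+0.04318,-0.17378); r₂ = λ·B[:,1] = (-0.12654,+0.85430,-0.50414)
r₃ = r₁×r₂ = (+0.12669,+0.51799,+0.84595); SVD([r₁ r₂ r₃]) → R = UVᵀ:
  R  [+0.98384 -0.12654 +0.12669]
  R  [+0.04318 +0.85430 +0.51799]
  R  [-0.17378 -0.50414 +0.84595]
t = (+0.10989, -0.07602, +0.49364) m
tr R = 2.684091; θ = arccos((tr R − 1)/2) = 0.569733 rad = 32.643°
axis k = ((R−Rᵀ)₃₂, (R−Rᵀ)₁₃, (R−Rᵀ)₂₁) / (2 sinθ) = (-0.947458, +0.278519, +0.157324)
rvec = θ·k = (-0.539798, +0.158681, +0.089633)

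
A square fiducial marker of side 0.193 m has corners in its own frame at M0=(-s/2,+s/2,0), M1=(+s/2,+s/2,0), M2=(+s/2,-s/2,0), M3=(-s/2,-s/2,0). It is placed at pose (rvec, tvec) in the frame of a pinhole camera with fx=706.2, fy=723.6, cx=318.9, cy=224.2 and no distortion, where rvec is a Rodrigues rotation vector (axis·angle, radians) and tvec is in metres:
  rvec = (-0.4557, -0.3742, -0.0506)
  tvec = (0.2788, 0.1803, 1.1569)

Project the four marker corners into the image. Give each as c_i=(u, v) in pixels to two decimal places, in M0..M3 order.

Intrinsics K: fx=706.2, fy=723.6, cx=318.9, cy=224.2
Marker side s = 0.193 m; corners in marker frame (Z=0):
  M0 = (-0.0965, +0.0965, 0)
  M1 = (+0.0965, +0.0965, 0)
  M2 = (+0.0965, -0.0965, 0)
  M3 = (-0.0965, -0.0965, 0)
rvec = (-0.4557, -0.3742, -0.0506), |rvec| = θ = 0.59182 rad = 33.909°
Rodrigues: sinθ=0.55787, 1−cosθ=0.17007; R = I + sinθ·[k]× + (1−cosθ)·[k]×²:
    [+0.93076 +0.13050 -0.34154]
    [+0.03510 +0.89792 +0.43875]
    [+0.36393 -0.42037 +0.83117]
t = (0.2788, 0.1803, 1.1569) m
M0: Pc = R·M0+t = (+0.20157, +0.26356, +1.08122); u = 706.2·(+0.20157)/1.08122 + 318.9 = 450.5592, v = 723.6·(+0.26356)/1.08122 + 224.2 = 400.5879
M1: Pc = R·M1+t = (+0.38121, +0.27034, +1.15145); u = 706.2·(+0.38121)/1.15145 + 318.9 = 552.7016, v = 723.6·(+0.27034)/1.15145 + 224.2 = 394.0859
M2: Pc = R·M2+t = (+0.35603, +0.09704, +1.23258); u = 706.2·(+0.35603)/1.23258 + 318.9 = 522.8821, v = 723.6·(+0.09704)/1.23258 + 224.2 = 281.1671
M3: Pc = R·M3+t = (+0.17639, +0.09026, +1.16235); u = 706.2·(+0.17639)/1.16235 + 318.9 = 426.0671, v = 723.6·(+0.09026)/1.16235 + 224.2 = 280.3918

c0=(450.56, 400.59) c1=(552.70, 394.09) c2=(522.88, 281.17) c3=(426.07, 280.39)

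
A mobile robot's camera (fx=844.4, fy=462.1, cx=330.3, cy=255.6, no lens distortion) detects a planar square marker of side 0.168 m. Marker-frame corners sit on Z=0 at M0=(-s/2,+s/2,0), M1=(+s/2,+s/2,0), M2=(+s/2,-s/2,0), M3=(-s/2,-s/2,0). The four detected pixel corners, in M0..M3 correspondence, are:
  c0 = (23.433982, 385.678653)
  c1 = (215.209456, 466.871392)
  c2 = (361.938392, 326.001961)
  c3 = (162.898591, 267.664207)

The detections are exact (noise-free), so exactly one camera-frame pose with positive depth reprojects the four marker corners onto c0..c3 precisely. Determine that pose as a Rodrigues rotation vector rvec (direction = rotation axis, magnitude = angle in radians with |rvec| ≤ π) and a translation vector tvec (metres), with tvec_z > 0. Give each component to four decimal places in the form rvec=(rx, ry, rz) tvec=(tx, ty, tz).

Intrinsics K: fx=844.4, fy=462.1, cx=330.3, cy=255.6
Marker side s = 0.168 m; corners in marker frame (Z=0):
  M0 = (-0.0840, +0.0840, 0)
  M1 = (+0.0840, +0.0840, 0)
  M2 = (+0.0840, -0.0840, 0)
  M3 = (-0.0840, -0.0840, 0)
Detected image corners:
  c0 = (23.433982, 385.678653) px
  c1 = (215.209456, 466.871392) px
  c2 = (361.938392, 326.001961) px
  c3 = (162.898591, 267.664207) px
Planar DLT: solve 8×8 A·h = b for H (H[2,2]=1):
  H  [+1003.70007 -925.28777 +186.34670]
  H  [+109.65123 +623.53993 +356.95793]
  H  [-0.83908 -0.39317 +1.00000]
B = K⁻¹H; ‖b₁‖=1.870006, ‖b₂‖=1.870006; λ = 2/(‖b₁‖+‖b₂‖) = 0.534758, sign → tz>0 ⇒ λ=+0.534758
r₁ = λ·B[:,0] = (+0.81116,+0.37508,-0.44870); r₂ = λ·B[:,1] = (-0.50374,+0.83788,-0.21025)
r₃ = r₁×r₂ = (+0.29710,+0.39658,+0.86860); SVD([r₁ r₂ r₃]) → R = UVᵀ:
  R  [+0.81116 -0.50374 +0.29710]
  R  [+0.37508 +0.83788 +0.39658]
  R  [-0.44870 -0.21025 +0.86860]
t = (-0.09117, +0.11729, +0.53476) m
tr R = 2.517634; θ = arccos((tr R − 1)/2) = 0.709302 rad = 40.640°
axis k = ((R−Rᵀ)₃₂, (R−Rᵀ)₁₃, (R−Rᵀ)₂₁) / (2 sinθ) = (-0.465858, +0.572543, +0.674663)
rvec = θ·k = (-0.330434, +0.406106, +0.478540)

rvec=(-0.3304, 0.4061, 0.4785) tvec=(-0.0912, 0.1173, 0.5348)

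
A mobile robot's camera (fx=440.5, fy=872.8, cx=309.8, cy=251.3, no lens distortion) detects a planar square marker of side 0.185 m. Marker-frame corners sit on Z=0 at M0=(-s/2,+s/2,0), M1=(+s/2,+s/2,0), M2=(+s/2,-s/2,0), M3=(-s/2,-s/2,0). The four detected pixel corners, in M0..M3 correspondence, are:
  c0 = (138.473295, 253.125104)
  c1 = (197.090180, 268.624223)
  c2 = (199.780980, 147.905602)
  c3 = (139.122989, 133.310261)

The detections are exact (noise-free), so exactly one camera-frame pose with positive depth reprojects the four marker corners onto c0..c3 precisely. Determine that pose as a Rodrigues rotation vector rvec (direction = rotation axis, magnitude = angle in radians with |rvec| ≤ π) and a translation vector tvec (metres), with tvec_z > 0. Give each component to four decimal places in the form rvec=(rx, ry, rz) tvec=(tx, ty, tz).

rvec=(0.2382, 0.0987, 0.1173) tvec=(-0.4218, -0.0747, 1.3143)

Intrinsics K: fx=440.5, fy=872.8, cx=309.8, cy=251.3
Marker side s = 0.185 m; corners in marker frame (Z=0):
  M0 = (-0.0925, +0.0925, 0)
  M1 = (+0.0925, +0.0925, 0)
  M2 = (+0.0925, -0.0925, 0)
  M3 = (-0.0925, -0.0925, 0)
Detected image corners:
  c0 = (138.473295, 253.125104) px
  c1 = (197.090180, 268.624223) px
  c2 = (199.780980, 147.905602) px
  c3 = (139.122989, 133.310261) px
Planar DLT: solve 8×8 A·h = b for H (H[2,2]=1):
  H  [+311.55640 +21.89833 +168.42744]
  H  [+68.62181 +686.85624 +201.71622]
  H  [-0.06354 +0.18322 +1.00000]
B = K⁻¹H; ‖b₁‖=0.760847, ‖b₂‖=0.760847; λ = 2/(‖b₁‖+‖b₂‖) = 1.314324, sign → tz>0 ⇒ λ=+1.314324
r₁ = λ·B[:,0] = (+0.98833,+0.12738,-0.08352); r₂ = λ·B[:,1] = (-0.10402,+0.96498,+0.24081)
r₃ = r₁×r₂ = (+0.11127,-0.22931,+0.96697); SVD([r₁ r₂ r₃]) → R = UVᵀ:
  R  [+0.98833 -0.10402 +0.11127]
  R  [+0.12738 +0.96498 -0.22931]
  R  [-0.08352 +0.24081 +0.96697]
t = (-0.42181, -0.07467, +1.31432) m
tr R = 2.920284; θ = arccos((tr R − 1)/2) = 0.283287 rad = 16.231°
axis k = ((R−Rᵀ)₃₂, (R−Rᵀ)₁₃, (R−Rᵀ)₂₁) / (2 sinθ) = (+0.840976, +0.348438, +0.413944)
rvec = θ·k = (+0.238237, +0.098708, +0.117265)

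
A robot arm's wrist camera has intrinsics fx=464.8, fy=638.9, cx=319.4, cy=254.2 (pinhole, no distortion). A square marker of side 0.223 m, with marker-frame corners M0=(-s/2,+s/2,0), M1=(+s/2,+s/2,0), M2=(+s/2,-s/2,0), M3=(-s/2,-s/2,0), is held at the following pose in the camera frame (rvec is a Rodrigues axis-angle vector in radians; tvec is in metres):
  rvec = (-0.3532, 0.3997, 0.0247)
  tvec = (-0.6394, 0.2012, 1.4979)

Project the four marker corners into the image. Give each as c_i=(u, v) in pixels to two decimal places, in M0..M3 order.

Intrinsics K: fx=464.8, fy=638.9, cx=319.4, cy=254.2
Marker side s = 0.223 m; corners in marker frame (Z=0):
  M0 = (-0.1115, +0.1115, 0)
  M1 = (+0.1115, +0.1115, 0)
  M2 = (+0.1115, -0.1115, 0)
  M3 = (-0.1115, -0.1115, 0)
rvec = (-0.3532, 0.3997, 0.0247), |rvec| = θ = 0.53397 rad = 30.594°
Rodrigues: sinθ=0.50895, 1−cosθ=0.13921; R = I + sinθ·[k]× + (1−cosθ)·[k]×²:
    [+0.92170 -0.09247 +0.37672]
    [-0.04538 +0.93880 +0.34147]
    [-0.38523 -0.33183 +0.86109]
t = (-0.6394, 0.2012, 1.4979) m
M0: Pc = R·M0+t = (-0.75248, +0.31094, +1.50385); u = 464.8·(-0.75248)/1.50385 + 319.4 = 86.8291, v = 638.9·(+0.31094)/1.50385 + 254.2 = 386.2985
M1: Pc = R·M1+t = (-0.54694, +0.30082, +1.41795); u = 464.8·(-0.54694)/1.41795 + 319.4 = 140.1141, v = 638.9·(+0.30082)/1.41795 + 254.2 = 389.7417
M2: Pc = R·M2+t = (-0.52632, +0.09146, +1.49195); u = 464.8·(-0.52632)/1.49195 + 319.4 = 155.4306, v = 638.9·(+0.09146)/1.49195 + 254.2 = 293.3679
M3: Pc = R·M3+t = (-0.73186, +0.10158, +1.57785); u = 464.8·(-0.73186)/1.57785 + 319.4 = 103.8107, v = 638.9·(+0.10158)/1.57785 + 254.2 = 295.3333

c0=(86.83, 386.30) c1=(140.11, 389.74) c2=(155.43, 293.37) c3=(103.81, 295.33)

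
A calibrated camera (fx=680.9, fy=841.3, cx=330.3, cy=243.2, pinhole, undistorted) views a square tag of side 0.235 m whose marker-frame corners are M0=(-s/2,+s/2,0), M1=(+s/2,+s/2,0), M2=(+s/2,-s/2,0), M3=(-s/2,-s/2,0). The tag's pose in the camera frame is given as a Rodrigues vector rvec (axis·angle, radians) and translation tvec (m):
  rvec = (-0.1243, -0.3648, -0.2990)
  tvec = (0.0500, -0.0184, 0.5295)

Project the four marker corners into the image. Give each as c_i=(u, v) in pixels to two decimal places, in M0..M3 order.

c0=(304.23, 461.61) c1=(560.52, 335.38) c2=(469.06, 9.89) c3=(204.78, 75.06)

Intrinsics K: fx=680.9, fy=841.3, cx=330.3, cy=243.2
Marker side s = 0.235 m; corners in marker frame (Z=0):
  M0 = (-0.1175, +0.1175, 0)
  M1 = (+0.1175, +0.1175, 0)
  M2 = (+0.1175, -0.1175, 0)
  M3 = (-0.1175, -0.1175, 0)
rvec = (-0.1243, -0.3648, -0.2990), |rvec| = θ = 0.48778 rad = 27.948°
Rodrigues: sinθ=0.46867, 1−cosθ=0.11663; R = I + sinθ·[k]× + (1−cosθ)·[k]×²:
    [+0.89095 +0.30951 -0.33229]
    [-0.26506 +0.94861 +0.17289]
    [+0.36872 -0.06596 +0.92720]
t = (0.0500, -0.0184, 0.5295) m
M0: Pc = R·M0+t = (-0.01832, +0.12421, +0.47842); u = 680.9·(-0.01832)/0.47842 + 330.3 = 304.2281, v = 841.3·(+0.12421)/0.47842 + 243.2 = 461.6127
M1: Pc = R·M1+t = (+0.19105, +0.06192, +0.56507); u = 680.9·(+0.19105)/0.56507 + 330.3 = 560.5150, v = 841.3·(+0.06192)/0.56507 + 243.2 = 335.3839
M2: Pc = R·M2+t = (+0.11832, -0.16101, +0.58058); u = 680.9·(+0.11832)/0.58058 + 330.3 = 469.0647, v = 841.3·(-0.16101)/0.58058 + 243.2 = 9.8905
M3: Pc = R·M3+t = (-0.09105, -0.09872, +0.49393); u = 680.9·(-0.09105)/0.49393 + 330.3 = 204.7781, v = 841.3·(-0.09872)/0.49393 + 243.2 = 75.0562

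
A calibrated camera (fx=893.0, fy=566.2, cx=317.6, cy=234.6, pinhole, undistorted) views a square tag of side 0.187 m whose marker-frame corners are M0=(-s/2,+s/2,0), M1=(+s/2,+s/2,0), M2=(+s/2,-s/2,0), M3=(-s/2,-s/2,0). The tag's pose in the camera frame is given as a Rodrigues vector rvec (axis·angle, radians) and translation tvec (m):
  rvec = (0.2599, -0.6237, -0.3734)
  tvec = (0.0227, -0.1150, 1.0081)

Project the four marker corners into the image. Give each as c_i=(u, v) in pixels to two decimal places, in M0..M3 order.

c0=(296.93, 239.20) c1=(413.59, 198.48) c2=(377.21, 103.00) c3=(248.62, 136.59)

Intrinsics K: fx=893.0, fy=566.2, cx=317.6, cy=234.6
Marker side s = 0.187 m; corners in marker frame (Z=0):
  M0 = (-0.0935, +0.0935, 0)
  M1 = (+0.0935, +0.0935, 0)
  M2 = (+0.0935, -0.0935, 0)
  M3 = (-0.0935, -0.0935, 0)
rvec = (0.2599, -0.6237, -0.3734), |rvec| = θ = 0.77200 rad = 44.232°
Rodrigues: sinθ=0.69757, 1−cosθ=0.28348; R = I + sinθ·[k]× + (1−cosθ)·[k]×²:
    [+0.74865 +0.26030 -0.60973]
    [-0.41450 +0.90155 -0.12407]
    [+0.51741 +0.34562 +0.78284]
t = (0.0227, -0.1150, 1.0081) m
M0: Pc = R·M0+t = (-0.02296, +0.00805, +0.99204); u = 893.0·(-0.02296)/0.99204 + 317.6 = 296.9312, v = 566.2·(+0.00805)/0.99204 + 234.6 = 239.1951
M1: Pc = R·M1+t = (+0.11704, -0.06946, +1.08879); u = 893.0·(+0.11704)/1.08879 + 317.6 = 413.5903, v = 566.2·(-0.06946)/1.08879 + 234.6 = 198.4785
M2: Pc = R·M2+t = (+0.06836, -0.23805, +1.02416); u = 893.0·(+0.06836)/1.02416 + 317.6 = 377.2062, v = 566.2·(-0.23805)/1.02416 + 234.6 = 102.9953
M3: Pc = R·M3+t = (-0.07164, -0.16054, +0.92741); u = 893.0·(-0.07164)/0.92741 + 317.6 = 248.6213, v = 566.2·(-0.16054)/0.92741 + 234.6 = 136.5879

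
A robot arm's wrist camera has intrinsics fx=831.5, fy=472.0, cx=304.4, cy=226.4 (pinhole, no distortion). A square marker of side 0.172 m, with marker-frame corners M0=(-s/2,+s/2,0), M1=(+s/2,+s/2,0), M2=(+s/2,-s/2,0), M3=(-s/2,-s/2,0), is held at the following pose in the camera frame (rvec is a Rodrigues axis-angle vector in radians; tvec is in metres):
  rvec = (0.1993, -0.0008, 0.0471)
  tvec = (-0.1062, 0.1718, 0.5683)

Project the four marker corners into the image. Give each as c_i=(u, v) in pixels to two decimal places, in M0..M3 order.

c0=(25.55, 429.77) c1=(269.87, 435.91) c2=(279.89, 304.77) c3=(20.48, 298.02)

Intrinsics K: fx=831.5, fy=472.0, cx=304.4, cy=226.4
Marker side s = 0.172 m; corners in marker frame (Z=0):
  M0 = (-0.0860, +0.0860, 0)
  M1 = (+0.0860, +0.0860, 0)
  M2 = (+0.0860, -0.0860, 0)
  M3 = (-0.0860, -0.0860, 0)
rvec = (0.1993, -0.0008, 0.0471), |rvec| = θ = 0.20479 rad = 11.734°
Rodrigues: sinθ=0.20336, 1−cosθ=0.02090; R = I + sinθ·[k]× + (1−cosθ)·[k]×²:
    [+0.99889 -0.04685 +0.00388]
    [+0.04669 +0.97910 -0.19793]
    [+0.00547 +0.19789 +0.98021]
t = (-0.1062, 0.1718, 0.5683) m
M0: Pc = R·M0+t = (-0.19613, +0.25199, +0.58485); u = 831.5·(-0.19613)/0.58485 + 304.4 = 25.5490, v = 472.0·(+0.25199)/0.58485 + 226.4 = 429.7657
M1: Pc = R·M1+t = (-0.02432, +0.26002, +0.58579); u = 831.5·(-0.02432)/0.58579 + 304.4 = 269.8729, v = 472.0·(+0.26002)/0.58579 + 226.4 = 435.9100
M2: Pc = R·M2+t = (-0.01627, +0.09161, +0.55175); u = 831.5·(-0.01627)/0.55175 + 304.4 = 279.8870, v = 472.0·(+0.09161)/0.55175 + 226.4 = 304.7706
M3: Pc = R·M3+t = (-0.18808, +0.08358, +0.55081); u = 831.5·(-0.18808)/0.55081 + 304.4 = 20.4822, v = 472.0·(+0.08358)/0.55081 + 226.4 = 298.0226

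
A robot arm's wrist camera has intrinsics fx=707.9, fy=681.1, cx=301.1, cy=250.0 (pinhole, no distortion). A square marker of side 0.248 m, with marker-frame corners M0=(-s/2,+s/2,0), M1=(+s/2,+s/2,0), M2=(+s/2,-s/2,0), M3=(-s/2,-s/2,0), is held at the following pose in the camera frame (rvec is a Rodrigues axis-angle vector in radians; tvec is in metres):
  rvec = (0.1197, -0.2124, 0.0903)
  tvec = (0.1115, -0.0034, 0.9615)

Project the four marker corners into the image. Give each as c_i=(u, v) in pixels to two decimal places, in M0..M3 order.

c0=(284.79, 328.80) c1=(456.27, 337.52) c2=(478.93, 168.59) c3=(303.73, 149.81)

Intrinsics K: fx=707.9, fy=681.1, cx=301.1, cy=250.0
Marker side s = 0.248 m; corners in marker frame (Z=0):
  M0 = (-0.1240, +0.1240, 0)
  M1 = (+0.1240, +0.1240, 0)
  M2 = (+0.1240, -0.1240, 0)
  M3 = (-0.1240, -0.1240, 0)
rvec = (0.1197, -0.2124, 0.0903), |rvec| = θ = 0.25999 rad = 14.896°
Rodrigues: sinθ=0.25707, 1−cosθ=0.03361; R = I + sinθ·[k]× + (1−cosθ)·[k]×²:
    [+0.97352 -0.10193 -0.20464]
    [+0.07665 +0.98882 -0.12789]
    [+0.21539 +0.10882 +0.97045]
t = (0.1115, -0.0034, 0.9615) m
M0: Pc = R·M0+t = (-0.02185, +0.10971, +0.94829); u = 707.9·(-0.02185)/0.94829 + 301.1 = 284.7852, v = 681.1·(+0.10971)/0.94829 + 250.0 = 328.7984
M1: Pc = R·M1+t = (+0.21958, +0.12872, +1.00170); u = 707.9·(+0.21958)/1.00170 + 301.1 = 456.2745, v = 681.1·(+0.12872)/1.00170 + 250.0 = 337.5209
M2: Pc = R·M2+t = (+0.24485, -0.11651, +0.97471); u = 707.9·(+0.24485)/0.97471 + 301.1 = 478.9293, v = 681.1·(-0.11651)/0.97471 + 250.0 = 168.5865
M3: Pc = R·M3+t = (+0.00342, -0.13552, +0.92130); u = 707.9·(+0.00342)/0.92130 + 301.1 = 303.7301, v = 681.1·(-0.13552)/0.92130 + 250.0 = 149.8139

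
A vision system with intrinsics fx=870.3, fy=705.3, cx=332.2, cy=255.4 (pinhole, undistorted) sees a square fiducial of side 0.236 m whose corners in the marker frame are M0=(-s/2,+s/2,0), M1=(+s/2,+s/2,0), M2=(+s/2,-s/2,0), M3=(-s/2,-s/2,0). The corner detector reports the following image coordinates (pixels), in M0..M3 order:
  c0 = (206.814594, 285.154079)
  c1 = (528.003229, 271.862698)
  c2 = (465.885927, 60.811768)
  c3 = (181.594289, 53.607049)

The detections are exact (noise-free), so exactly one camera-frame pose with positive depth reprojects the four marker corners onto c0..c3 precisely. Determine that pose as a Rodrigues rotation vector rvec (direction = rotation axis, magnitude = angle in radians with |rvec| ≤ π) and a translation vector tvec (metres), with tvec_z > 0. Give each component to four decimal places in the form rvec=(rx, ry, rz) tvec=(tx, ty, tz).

Intrinsics K: fx=870.3, fy=705.3, cx=332.2, cy=255.4
Marker side s = 0.236 m; corners in marker frame (Z=0):
  M0 = (-0.1180, +0.1180, 0)
  M1 = (+0.1180, +0.1180, 0)
  M2 = (+0.1180, -0.1180, 0)
  M3 = (-0.1180, -0.1180, 0)
Detected image corners:
  c0 = (206.814594, 285.154079) px
  c1 = (528.003229, 271.862698) px
  c2 = (465.885927, 60.811768) px
  c3 = (181.594289, 53.607049) px
Planar DLT: solve 8×8 A·h = b for H (H[2,2]=1):
  H  [+1410.42324 -9.04965 +350.97029]
  H  [+54.59032 +839.73826 +160.32274]
  H  [+0.38458 -0.57190 +1.00000]
B = K⁻¹H; ‖b₁‖=1.524426, ‖b₂‖=1.524426; λ = 2/(‖b₁‖+‖b₂‖) = 0.655985, sign → tz>0 ⇒ λ=+0.655985
r₁ = λ·B[:,0] = (+0.96680,-0.04058,+0.25228); r₂ = λ·B[:,1] = (+0.13638,+0.91687,-0.37516)
r₃ = r₁×r₂ = (-0.21608,+0.39711,+0.89197); SVD([r₁ r₂ r₃]) → R = UVᵀ:
  R  [+0.96680 +0.13638 -0.21608]
  R  [-0.04058 +0.91687 +0.39711]
  R  [+0.25228 -0.37516 +0.89197]
t = (+0.01415, -0.08843, +0.65598) m
tr R = 2.775647; θ = arccos((tr R − 1)/2) = 0.478202 rad = 27.399°
axis k = ((R−Rᵀ)₃₂, (R−Rᵀ)₁₃, (R−Rᵀ)₂₁) / (2 sinθ) = (-0.839086, -0.508887, -0.192271)
rvec = θ·k = (-0.401253, -0.243351, -0.091945)

rvec=(-0.4013, -0.2434, -0.0919) tvec=(0.0141, -0.0884, 0.6560)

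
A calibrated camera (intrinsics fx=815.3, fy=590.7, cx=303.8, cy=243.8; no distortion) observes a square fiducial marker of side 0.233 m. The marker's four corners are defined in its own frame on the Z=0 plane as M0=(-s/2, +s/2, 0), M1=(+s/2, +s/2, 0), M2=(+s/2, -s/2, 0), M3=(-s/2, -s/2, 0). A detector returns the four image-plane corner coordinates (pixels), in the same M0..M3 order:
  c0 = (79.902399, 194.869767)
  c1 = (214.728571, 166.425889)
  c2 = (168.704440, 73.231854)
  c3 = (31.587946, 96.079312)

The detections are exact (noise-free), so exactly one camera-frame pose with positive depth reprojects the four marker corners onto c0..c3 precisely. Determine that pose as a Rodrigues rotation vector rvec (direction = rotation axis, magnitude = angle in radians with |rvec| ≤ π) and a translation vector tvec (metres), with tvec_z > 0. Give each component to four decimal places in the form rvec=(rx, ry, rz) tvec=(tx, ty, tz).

Intrinsics K: fx=815.3, fy=590.7, cx=303.8, cy=243.8
Marker side s = 0.233 m; corners in marker frame (Z=0):
  M0 = (-0.1165, +0.1165, 0)
  M1 = (+0.1165, +0.1165, 0)
  M2 = (+0.1165, -0.1165, 0)
  M3 = (-0.1165, -0.1165, 0)
Detected image corners:
  c0 = (79.902399, 194.869767) px
  c1 = (214.728571, 166.425889) px
  c2 = (168.704440, 73.231854) px
  c3 = (31.587946, 96.079312) px
Planar DLT: solve 8×8 A·h = b for H (H[2,2]=1):
  H  [+614.09626 +200.65907 +125.64806]
  H  [-77.32745 +409.87730 +132.20897]
  H  [+0.24667 -0.01328 +1.00000]
B = K⁻¹H; ‖b₁‖=0.743183, ‖b₂‖=0.743183; λ = 2/(‖b₁‖+‖b₂‖) = 1.345564, sign → tz>0 ⇒ λ=+1.345564
r₁ = λ·B[:,0] = (+0.88982,-0.31313,+0.33191); r₂ = λ·B[:,1] = (+0.33782,+0.94104,-0.01787)
r₃ = r₁×r₂ = (-0.30675,+0.12803,+0.94314); SVD([r₁ r₂ r₃]) → R = UVᵀ:
  R  [+0.88982 +0.33782 -0.30675]
  R  [-0.31313 +0.94104 +0.12803]
  R  [+0.33191 -0.01787 +0.94314]
t = (-0.29402, -0.25419, +1.34556) m
tr R = 2.774003; θ = arccos((tr R − 1)/2) = 0.479986 rad = 27.501°
axis k = ((R−Rᵀ)₃₂, (R−Rᵀ)₁₃, (R−Rᵀ)₂₁) / (2 sinθ) = (-0.157974, -0.691536, -0.704857)
rvec = θ·k = (-0.075825, -0.331927, -0.338321)

rvec=(-0.0758, -0.3319, -0.3383) tvec=(-0.2940, -0.2542, 1.3456)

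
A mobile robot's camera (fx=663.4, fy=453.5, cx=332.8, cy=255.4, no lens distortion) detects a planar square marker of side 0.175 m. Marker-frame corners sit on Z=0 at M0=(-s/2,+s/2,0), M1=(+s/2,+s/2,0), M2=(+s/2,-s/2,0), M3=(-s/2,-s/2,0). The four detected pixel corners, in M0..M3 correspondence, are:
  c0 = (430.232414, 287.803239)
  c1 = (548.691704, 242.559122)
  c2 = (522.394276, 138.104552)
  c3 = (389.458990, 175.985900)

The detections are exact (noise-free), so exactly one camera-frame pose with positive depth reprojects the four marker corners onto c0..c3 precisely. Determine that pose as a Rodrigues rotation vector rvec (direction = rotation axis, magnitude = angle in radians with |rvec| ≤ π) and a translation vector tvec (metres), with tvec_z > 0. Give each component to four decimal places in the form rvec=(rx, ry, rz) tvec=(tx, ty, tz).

Intrinsics K: fx=663.4, fy=453.5, cx=332.8, cy=255.4
Marker side s = 0.175 m; corners in marker frame (Z=0):
  M0 = (-0.0875, +0.0875, 0)
  M1 = (+0.0875, +0.0875, 0)
  M2 = (+0.0875, -0.0875, 0)
  M3 = (-0.0875, -0.0875, 0)
Detected image corners:
  c0 = (430.232414, 287.803239) px
  c1 = (548.691704, 242.559122) px
  c2 = (522.394276, 138.104552) px
  c3 = (389.458990, 175.985900) px
Planar DLT: solve 8×8 A·h = b for H (H[2,2]=1):
  H  [+991.70232 +427.16274 +476.63418]
  H  [-115.49478 +722.98149 +212.43276]
  H  [+0.58230 +0.50273 +1.00000]
B = K⁻¹H; ‖b₁‖=1.457789, ‖b₂‖=1.457789; λ = 2/(‖b₁‖+‖b₂‖) = 0.685970, sign → tz>0 ⇒ λ=+0.685970
r₁ = λ·B[:,0] = (+0.82506,-0.39966,+0.39944); r₂ = λ·B[:,1] = (+0.26869,+0.89937,+0.34486)
r₃ = r₁×r₂ = (-0.49707,-0.17720,+0.84942); SVD([r₁ r₂ r₃]) → R = UVᵀ:
  R  [+0.82506 +0.26869 -0.49707]
  R  [-0.39966 +0.89937 -0.17720]
  R  [+0.39944 +0.34486 +0.84942]
t = (+0.14873, -0.06499, +0.68597) m
tr R = 2.573855; θ = arccos((tr R − 1)/2) = 0.664983 rad = 38.101°
axis k = ((R−Rᵀ)₃₂, (R−Rᵀ)₁₃, (R−Rᵀ)₂₁) / (2 sinθ) = (+0.423033, -0.726459, -0.541572)
rvec = θ·k = (+0.281310, -0.483083, -0.360136)

rvec=(0.2813, -0.4831, -0.3601) tvec=(0.1487, -0.0650, 0.6860)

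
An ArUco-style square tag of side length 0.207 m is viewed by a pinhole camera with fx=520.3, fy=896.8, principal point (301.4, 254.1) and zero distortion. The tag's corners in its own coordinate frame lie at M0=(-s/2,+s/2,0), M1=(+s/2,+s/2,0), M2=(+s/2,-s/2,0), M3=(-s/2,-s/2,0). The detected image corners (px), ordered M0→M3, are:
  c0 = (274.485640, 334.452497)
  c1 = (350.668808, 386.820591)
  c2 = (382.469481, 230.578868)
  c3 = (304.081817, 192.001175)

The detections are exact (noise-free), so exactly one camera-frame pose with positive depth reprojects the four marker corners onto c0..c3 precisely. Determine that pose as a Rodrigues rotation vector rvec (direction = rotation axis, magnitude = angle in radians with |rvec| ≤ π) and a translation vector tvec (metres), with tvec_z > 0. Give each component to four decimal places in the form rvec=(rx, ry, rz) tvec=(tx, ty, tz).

Intrinsics K: fx=520.3, fy=896.8, cx=301.4, cy=254.1
Marker side s = 0.207 m; corners in marker frame (Z=0):
  M0 = (-0.1035, +0.1035, 0)
  M1 = (+0.1035, +0.1035, 0)
  M2 = (+0.1035, -0.1035, 0)
  M3 = (-0.1035, -0.1035, 0)
Detected image corners:
  c0 = (274.485640, 334.452497) px
  c1 = (350.668808, 386.820591) px
  c2 = (382.469481, 230.578868) px
  c3 = (304.081817, 192.001175) px
Planar DLT: solve 8×8 A·h = b for H (H[2,2]=1):
  H  [+230.60639 -159.58461 +326.24095]
  H  [+95.05210 +709.93132 +284.66716]
  H  [-0.43538 -0.03514 +1.00000]
B = K⁻¹H; ‖b₁‖=0.851924, ‖b₂‖=0.851924; λ = 2/(‖b₁‖+‖b₂‖) = 1.173814, sign → tz>0 ⇒ λ=+1.173814
r₁ = λ·B[:,0] = (+0.81630,+0.26922,-0.51105); r₂ = λ·B[:,1] = (-0.33613,+0.94091,-0.04125)
r₃ = r₁×r₂ = (+0.46975,+0.20545,+0.85856); SVD([r₁ r₂ r₃]) → R = UVᵀ:
  R  [+0.81630 -0.33613 +0.46975]
  R  [+0.26922 +0.94091 +0.20545]
  R  [-0.51105 -0.04125 +0.85856]
t = (+0.05604, +0.04001, +1.17381) m
tr R = 2.615768; θ = arccos((tr R − 1)/2) = 0.630243 rad = 36.110°
axis k = ((R−Rᵀ)₃₂, (R−Rᵀ)₁₃, (R−Rᵀ)₂₁) / (2 sinθ) = (-0.209301, +0.832122, +0.513582)
rvec = θ·k = (-0.131911, +0.524439, +0.323682)

rvec=(-0.1319, 0.5244, 0.3237) tvec=(0.0560, 0.0400, 1.1738)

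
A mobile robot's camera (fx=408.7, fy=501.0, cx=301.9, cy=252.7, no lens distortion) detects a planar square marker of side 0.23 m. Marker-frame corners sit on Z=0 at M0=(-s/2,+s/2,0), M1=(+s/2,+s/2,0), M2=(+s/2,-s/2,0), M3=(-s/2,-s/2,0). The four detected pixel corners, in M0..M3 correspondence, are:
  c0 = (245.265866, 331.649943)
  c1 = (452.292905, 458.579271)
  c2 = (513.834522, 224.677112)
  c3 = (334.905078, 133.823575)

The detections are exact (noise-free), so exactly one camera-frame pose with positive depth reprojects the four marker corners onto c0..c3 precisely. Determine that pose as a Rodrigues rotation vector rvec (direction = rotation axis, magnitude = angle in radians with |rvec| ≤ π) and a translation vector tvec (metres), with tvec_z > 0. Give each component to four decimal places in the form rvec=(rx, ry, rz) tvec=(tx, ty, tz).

Intrinsics K: fx=408.7, fy=501.0, cx=301.9, cy=252.7
Marker side s = 0.23 m; corners in marker frame (Z=0):
  M0 = (-0.1150, +0.1150, 0)
  M1 = (+0.1150, +0.1150, 0)
  M2 = (+0.1150, -0.1150, 0)
  M3 = (-0.1150, -0.1150, 0)
Detected image corners:
  c0 = (245.265866, 331.649943) px
  c1 = (452.292905, 458.579271) px
  c2 = (513.834522, 224.677112) px
  c3 = (334.905078, 133.823575) px
Planar DLT: solve 8×8 A·h = b for H (H[2,2]=1):
  H  [+702.18450 -627.25800 +386.13140]
  H  [+368.86327 +715.41774 +275.54219]
  H  [-0.34009 -0.76626 +1.00000]
B = K⁻¹H; ‖b₁‖=2.194976, ‖b₂‖=2.194976; λ = 2/(‖b₁‖+‖b₂‖) = 0.455586, sign → tz>0 ⇒ λ=+0.455586
r₁ = λ·B[:,0] = (+0.89719,+0.41358,-0.15494); r₂ = λ·B[:,1] = (-0.44135,+0.82665,-0.34910)
r₃ = r₁×r₂ = (-0.01630,+0.38159,+0.92419); SVD([r₁ r₂ r₃]) → R = UVᵀ:
  R  [+0.89719 -0.44135 -0.01630]
  R  [+0.41358 +0.82665 +0.38159]
  R  [-0.15494 -0.34910 +0.92419]
t = (+0.09389, +0.02077, +0.45559) m
tr R = 2.648027; θ = arccos((tr R − 1)/2) = 0.602338 rad = 34.511°
axis k = ((R−Rᵀ)₃₂, (R−Rᵀ)₁₃, (R−Rᵀ)₂₁) / (2 sinθ) = (-0.644828, +0.122351, +0.754471)
rvec = θ·k = (-0.388405, +0.073696, +0.454447)

rvec=(-0.3884, 0.0737, 0.4544) tvec=(0.0939, 0.0208, 0.4556)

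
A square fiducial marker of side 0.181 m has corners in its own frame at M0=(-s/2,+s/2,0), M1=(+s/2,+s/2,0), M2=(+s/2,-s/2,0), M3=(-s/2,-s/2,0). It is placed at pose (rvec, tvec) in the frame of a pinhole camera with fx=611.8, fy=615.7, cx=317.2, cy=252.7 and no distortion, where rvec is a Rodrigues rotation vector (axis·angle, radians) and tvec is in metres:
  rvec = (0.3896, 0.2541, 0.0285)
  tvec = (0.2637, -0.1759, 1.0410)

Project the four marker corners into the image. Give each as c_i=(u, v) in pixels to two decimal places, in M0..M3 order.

c0=(416.48, 197.10) c1=(522.29, 202.86) c2=(534.21, 94.72) c3=(420.83, 93.14)

Intrinsics K: fx=611.8, fy=615.7, cx=317.2, cy=252.7
Marker side s = 0.181 m; corners in marker frame (Z=0):
  M0 = (-0.0905, +0.0905, 0)
  M1 = (+0.0905, +0.0905, 0)
  M2 = (+0.0905, -0.0905, 0)
  M3 = (-0.0905, -0.0905, 0)
rvec = (0.3896, 0.2541, 0.0285), |rvec| = θ = 0.46601 rad = 26.701°
Rodrigues: sinθ=0.44933, 1−cosθ=0.10663; R = I + sinθ·[k]× + (1−cosθ)·[k]×²:
    [+0.96790 +0.02113 +0.25045]
    [+0.07609 +0.92507 -0.37210]
    [-0.23955 +0.37921 +0.89377]
t = (0.2637, -0.1759, 1.0410) m
M0: Pc = R·M0+t = (+0.17802, -0.09907, +1.09700); u = 611.8·(+0.17802)/1.09700 + 317.2 = 416.4811, v = 615.7·(-0.09907)/1.09700 + 252.7 = 197.0976
M1: Pc = R·M1+t = (+0.35321, -0.08530, +1.05364); u = 611.8·(+0.35321)/1.05364 + 317.2 = 522.2912, v = 615.7·(-0.08530)/1.05364 + 252.7 = 202.8573
M2: Pc = R·M2+t = (+0.34938, -0.25273, +0.98500); u = 611.8·(+0.34938)/0.98500 + 317.2 = 534.2068, v = 615.7·(-0.25273)/0.98500 + 252.7 = 94.7231
M3: Pc = R·M3+t = (+0.17419, -0.26650, +1.02836); u = 611.8·(+0.17419)/1.02836 + 317.2 = 420.8322, v = 615.7·(-0.26650)/1.02836 + 252.7 = 93.1382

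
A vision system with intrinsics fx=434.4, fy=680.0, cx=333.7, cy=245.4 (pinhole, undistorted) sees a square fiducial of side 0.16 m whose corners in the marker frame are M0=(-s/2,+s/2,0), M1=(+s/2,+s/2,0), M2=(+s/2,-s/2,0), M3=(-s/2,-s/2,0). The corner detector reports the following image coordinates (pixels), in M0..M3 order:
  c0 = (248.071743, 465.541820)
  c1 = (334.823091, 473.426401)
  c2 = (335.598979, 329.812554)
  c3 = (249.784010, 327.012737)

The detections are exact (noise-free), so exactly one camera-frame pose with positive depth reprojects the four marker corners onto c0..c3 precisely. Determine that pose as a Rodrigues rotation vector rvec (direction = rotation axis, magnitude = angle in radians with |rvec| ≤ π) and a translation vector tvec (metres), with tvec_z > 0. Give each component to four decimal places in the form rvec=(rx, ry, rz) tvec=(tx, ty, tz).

rvec=(-0.0561, 0.1745, 0.0039) tvec=(-0.0761, 0.1756, 0.7799)

Intrinsics K: fx=434.4, fy=680.0, cx=333.7, cy=245.4
Marker side s = 0.16 m; corners in marker frame (Z=0):
  M0 = (-0.0800, +0.0800, 0)
  M1 = (+0.0800, +0.0800, 0)
  M2 = (+0.0800, -0.0800, 0)
  M3 = (-0.0800, -0.0800, 0)
Detected image corners:
  c0 = (248.071743, 465.541820) px
  c1 = (334.823091, 473.426401) px
  c2 = (335.598979, 329.812554) px
  c3 = (249.784010, 327.012737) px
Planar DLT: solve 8×8 A·h = b for H (H[2,2]=1):
  H  [+474.24306 -28.57527 +291.30478]
  H  [-55.50117 +853.07369 +398.49996]
  H  [-0.22258 -0.07104 +1.00000]
B = K⁻¹H; ‖b₁‖=1.282174, ‖b₂‖=1.282175; λ = 2/(‖b₁‖+‖b₂‖) = 0.779925, sign → tz>0 ⇒ λ=+0.779925
r₁ = λ·B[:,0] = (+0.98482,-0.00101,-0.17360); r₂ = λ·B[:,1] = (-0.00874,+0.99843,-0.05540)
r₃ = r₁×r₂ = (+0.17338,+0.05608,+0.98326); SVD([r₁ r₂ r₃]) → R = UVᵀ:
  R  [+0.98482 -0.00874 +0.17338]
  R  [-0.00101 +0.99843 +0.05608]
  R  [-0.17360 -0.05540 +0.98326]
t = (-0.07612, +0.17560, +0.77993) m
tr R = 2.966498; θ = arccos((tr R − 1)/2) = 0.183291 rad = 10.502°
axis k = ((R−Rᵀ)₃₂, (R−Rᵀ)₁₃, (R−Rᵀ)₂₁) / (2 sinθ) = (-0.305826, +0.951851, +0.021222)
rvec = θ·k = (-0.056055, +0.174466, +0.003890)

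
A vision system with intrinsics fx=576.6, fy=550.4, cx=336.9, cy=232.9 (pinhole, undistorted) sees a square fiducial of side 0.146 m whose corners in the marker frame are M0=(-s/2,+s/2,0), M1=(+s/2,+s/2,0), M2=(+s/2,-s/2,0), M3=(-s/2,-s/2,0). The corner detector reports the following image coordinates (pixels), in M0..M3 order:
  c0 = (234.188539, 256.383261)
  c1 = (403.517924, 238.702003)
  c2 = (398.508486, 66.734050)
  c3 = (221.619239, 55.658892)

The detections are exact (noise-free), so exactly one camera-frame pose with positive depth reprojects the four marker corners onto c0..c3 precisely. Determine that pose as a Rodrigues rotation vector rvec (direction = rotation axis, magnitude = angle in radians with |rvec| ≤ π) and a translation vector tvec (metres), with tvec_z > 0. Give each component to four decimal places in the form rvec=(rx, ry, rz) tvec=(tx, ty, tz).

Intrinsics K: fx=576.6, fy=550.4, cx=336.9, cy=232.9
Marker side s = 0.146 m; corners in marker frame (Z=0):
  M0 = (-0.0730, +0.0730, 0)
  M1 = (+0.0730, +0.0730, 0)
  M2 = (+0.0730, -0.0730, 0)
  M3 = (-0.0730, -0.0730, 0)
Detected image corners:
  c0 = (234.188539, 256.383261) px
  c1 = (403.517924, 238.702003) px
  c2 = (398.508486, 66.734050) px
  c3 = (221.619239, 55.658892) px
Planar DLT: solve 8×8 A·h = b for H (H[2,2]=1):
  H  [+1518.95598 +135.30998 +321.24312]
  H  [+139.44793 +1306.56972 +155.90956]
  H  [+1.06131 +0.24523 +1.00000]
B = K⁻¹H; ‖b₁‖=2.285122, ‖b₂‖=2.285122; λ = 2/(‖b₁‖+‖b₂‖) = 0.437613, sign → tz>0 ⇒ λ=+0.437613
r₁ = λ·B[:,0] = (+0.88145,-0.08566,+0.46445); r₂ = λ·B[:,1] = (+0.03999,+0.99342,+0.10732)
r₃ = r₁×r₂ = (-0.47058,-0.07602,+0.87908); SVD([r₁ r₂ r₃]) → R = UVᵀ:
  R  [+0.88145 +0.03999 -0.47058]
  R  [-0.08566 +0.99342 -0.07602]
  R  [+0.46445 +0.10732 +0.87908]
t = (-0.01188, -0.06121, +0.43761) m
tr R = 2.753946; θ = arccos((tr R − 1)/2) = 0.501270 rad = 28.721°
axis k = ((R−Rᵀ)₃₂, (R−Rᵀ)₁₃, (R−Rᵀ)₂₁) / (2 sinθ) = (+0.190760, -0.972892, -0.130735)
rvec = θ·k = (+0.095623, -0.487682, -0.065534)

rvec=(0.0956, -0.4877, -0.0655) tvec=(-0.0119, -0.0612, 0.4376)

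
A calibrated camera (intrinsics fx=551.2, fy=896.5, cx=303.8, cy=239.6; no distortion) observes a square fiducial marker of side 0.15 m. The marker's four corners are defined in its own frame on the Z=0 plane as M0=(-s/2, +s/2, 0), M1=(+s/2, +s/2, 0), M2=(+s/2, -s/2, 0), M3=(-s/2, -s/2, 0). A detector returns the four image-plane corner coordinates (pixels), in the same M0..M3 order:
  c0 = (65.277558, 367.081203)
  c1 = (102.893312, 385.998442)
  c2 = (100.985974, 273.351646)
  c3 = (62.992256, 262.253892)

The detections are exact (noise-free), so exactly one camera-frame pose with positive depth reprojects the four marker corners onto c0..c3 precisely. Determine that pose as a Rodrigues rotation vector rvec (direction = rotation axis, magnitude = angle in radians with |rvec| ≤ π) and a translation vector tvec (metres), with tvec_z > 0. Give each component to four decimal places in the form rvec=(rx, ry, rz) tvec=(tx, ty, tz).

Intrinsics K: fx=551.2, fy=896.5, cx=303.8, cy=239.6
Marker side s = 0.15 m; corners in marker frame (Z=0):
  M0 = (-0.0750, +0.0750, 0)
  M1 = (+0.0750, +0.0750, 0)
  M2 = (+0.0750, -0.0750, 0)
  M3 = (-0.0750, -0.0750, 0)
Detected image corners:
  c0 = (65.277558, 367.081203) px
  c1 = (102.893312, 385.998442) px
  c2 = (100.985974, 273.351646) px
  c3 = (62.992256, 262.253892) px
Planar DLT: solve 8×8 A·h = b for H (H[2,2]=1):
  H  [+211.13682 +21.82376 +82.34663]
  H  [-58.39700 +754.22077 +322.27731]
  H  [-0.49238 +0.09396 +1.00000]
B = K⁻¹H; ‖b₁‖=0.821665, ‖b₂‖=0.821665; λ = 2/(‖b₁‖+‖b₂‖) = 1.217042, sign → tz>0 ⇒ λ=+1.217042
r₁ = λ·B[:,0] = (+0.79647,+0.08088,-0.59925); r₂ = λ·B[:,1] = (-0.01484,+0.99333,+0.11435)
r₃ = r₁×r₂ = (+0.60450,-0.08218,+0.79236); SVD([r₁ r₂ r₃]) → R = UVᵀ:
  R  [+0.79647 -0.01484 +0.60450]
  R  [+0.08088 +0.99333 -0.08218]
  R  [-0.59925 +0.11435 +0.79236]
t = (-0.48897, +0.11224, +1.21704) m
tr R = 2.582155; θ = arccos((tr R − 1)/2) = 0.658228 rad = 37.714°
axis k = ((R−Rᵀ)₃₂, (R−Rᵀ)₁₃, (R−Rᵀ)₂₁) / (2 sinθ) = (+0.160638, +0.983908, +0.078236)
rvec = θ·k = (+0.105737, +0.647636, +0.051497)

rvec=(0.1057, 0.6476, 0.0515) tvec=(-0.4890, 0.1122, 1.2170)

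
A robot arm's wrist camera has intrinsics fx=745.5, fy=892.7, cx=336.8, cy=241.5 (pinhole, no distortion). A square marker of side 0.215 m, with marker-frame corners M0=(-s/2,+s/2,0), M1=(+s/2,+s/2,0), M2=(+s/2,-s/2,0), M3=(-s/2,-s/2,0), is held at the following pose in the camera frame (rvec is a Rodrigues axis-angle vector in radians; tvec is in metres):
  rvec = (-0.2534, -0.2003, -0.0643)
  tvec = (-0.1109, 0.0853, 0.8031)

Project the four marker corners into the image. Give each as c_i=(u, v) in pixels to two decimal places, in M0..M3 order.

Intrinsics K: fx=745.5, fy=892.7, cx=336.8, cy=241.5
Marker side s = 0.215 m; corners in marker frame (Z=0):
  M0 = (-0.1075, +0.1075, 0)
  M1 = (+0.1075, +0.1075, 0)
  M2 = (+0.1075, -0.1075, 0)
  M3 = (-0.1075, -0.1075, 0)
rvec = (-0.2534, -0.2003, -0.0643), |rvec| = θ = 0.32934 rad = 18.870°
Rodrigues: sinθ=0.32342, 1−cosθ=0.05374; R = I + sinθ·[k]× + (1−cosθ)·[k]×²:
    [+0.97807 +0.08829 -0.18863]
    [-0.03799 +0.96613 +0.25523]
    [+0.20477 -0.24246 +0.94830]
t = (-0.1109, 0.0853, 0.8031) m
M0: Pc = R·M0+t = (-0.20655, +0.19324, +0.75502); u = 745.5·(-0.20655)/0.75502 + 336.8 = 132.8538, v = 892.7·(+0.19324)/0.75502 + 241.5 = 469.9817
M1: Pc = R·M1+t = (+0.00373, +0.18508, +0.79905); u = 745.5·(+0.00373)/0.79905 + 336.8 = 340.2840, v = 892.7·(+0.18508)/0.79905 + 241.5 = 448.2666
M2: Pc = R·M2+t = (-0.01525, -0.02264, +0.85118); u = 745.5·(-0.01525)/0.85118 + 336.8 = 323.4444, v = 892.7·(-0.02264)/0.85118 + 241.5 = 217.7515
M3: Pc = R·M3+t = (-0.22553, -0.01448, +0.80715); u = 745.5·(-0.22553)/0.80715 + 336.8 = 128.4924, v = 892.7·(-0.01448)/0.80715 + 241.5 = 225.4907

c0=(132.85, 469.98) c1=(340.28, 448.27) c2=(323.44, 217.75) c3=(128.49, 225.49)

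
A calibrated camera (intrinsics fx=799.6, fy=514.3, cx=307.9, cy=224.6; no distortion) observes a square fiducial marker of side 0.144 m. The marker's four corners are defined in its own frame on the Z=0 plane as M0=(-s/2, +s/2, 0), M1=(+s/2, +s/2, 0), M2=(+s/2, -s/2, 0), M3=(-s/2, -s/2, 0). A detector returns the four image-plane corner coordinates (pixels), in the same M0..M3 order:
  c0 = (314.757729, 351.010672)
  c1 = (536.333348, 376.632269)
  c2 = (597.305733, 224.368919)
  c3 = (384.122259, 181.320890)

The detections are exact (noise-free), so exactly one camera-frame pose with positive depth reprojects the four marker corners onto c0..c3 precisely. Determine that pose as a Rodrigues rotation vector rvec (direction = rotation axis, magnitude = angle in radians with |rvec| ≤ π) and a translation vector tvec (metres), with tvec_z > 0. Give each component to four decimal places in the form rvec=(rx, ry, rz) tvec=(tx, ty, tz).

Intrinsics K: fx=799.6, fy=514.3, cx=307.9, cy=224.6
Marker side s = 0.144 m; corners in marker frame (Z=0):
  M0 = (-0.0720, +0.0720, 0)
  M1 = (+0.0720, +0.0720, 0)
  M2 = (+0.0720, -0.0720, 0)
  M3 = (-0.0720, -0.0720, 0)
Detected image corners:
  c0 = (314.757729, 351.010672) px
  c1 = (536.333348, 376.632269) px
  c2 = (597.305733, 224.368919) px
  c3 = (384.122259, 181.320890) px
Planar DLT: solve 8×8 A·h = b for H (H[2,2]=1):
  H  [+1857.82668 -469.36024 +464.17408]
  H  [+454.03845 +1103.20279 +284.04029]
  H  [+0.76033 -0.04016 +1.00000]
B = K⁻¹H; ‖b₁‖=2.237202, ‖b₂‖=2.237202; λ = 2/(‖b₁‖+‖b₂‖) = 0.446987, sign → tz>0 ⇒ λ=+0.446987
r₁ = λ·B[:,0] = (+0.90768,+0.24619,+0.33986); r₂ = λ·B[:,1] = (-0.25547,+0.96665,-0.01795)
r₃ = r₁×r₂ = (-0.33294,-0.07053,+0.94031); SVD([r₁ r₂ r₃]) → R = UVᵀ:
  R  [+0.90768 -0.25547 -0.33294]
  R  [+0.24619 +0.96665 -0.07053]
  R  [+0.33986 -0.01795 +0.94031]
t = (+0.08736, +0.05166, +0.44699) m
tr R = 2.814638; θ = arccos((tr R − 1)/2) = 0.433934 rad = 24.863°
axis k = ((R−Rᵀ)₃₂, (R−Rᵀ)₁₃, (R−Rᵀ)₂₁) / (2 sinθ) = (+0.062531, -0.800111, +0.596585)
rvec = θ·k = (+0.027134, -0.347195, +0.258878)

rvec=(0.0271, -0.3472, 0.2589) tvec=(0.0874, 0.0517, 0.4470)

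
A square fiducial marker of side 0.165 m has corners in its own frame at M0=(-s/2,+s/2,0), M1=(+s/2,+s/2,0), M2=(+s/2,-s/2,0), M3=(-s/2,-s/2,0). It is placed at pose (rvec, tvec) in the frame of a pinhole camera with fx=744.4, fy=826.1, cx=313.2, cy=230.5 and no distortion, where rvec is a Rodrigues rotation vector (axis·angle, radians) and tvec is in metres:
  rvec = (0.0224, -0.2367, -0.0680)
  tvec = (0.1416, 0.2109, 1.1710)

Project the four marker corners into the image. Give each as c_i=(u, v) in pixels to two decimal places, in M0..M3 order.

c0=(356.36, 444.47) c1=(454.84, 429.57) c2=(448.74, 315.94) c3=(349.64, 327.10)

Intrinsics K: fx=744.4, fy=826.1, cx=313.2, cy=230.5
Marker side s = 0.165 m; corners in marker frame (Z=0):
  M0 = (-0.0825, +0.0825, 0)
  M1 = (+0.0825, +0.0825, 0)
  M2 = (+0.0825, -0.0825, 0)
  M3 = (-0.0825, -0.0825, 0)
rvec = (0.0224, -0.2367, -0.0680), |rvec| = θ = 0.24729 rad = 14.169°
Rodrigues: sinθ=0.24478, 1−cosθ=0.03042; R = I + sinθ·[k]× + (1−cosθ)·[k]×²:
    [+0.96983 +0.06467 -0.23505]
    [-0.06995 +0.99745 -0.01417]
    [+0.23354 +0.03018 +0.97188]
t = (0.1416, 0.2109, 1.1710) m
M0: Pc = R·M0+t = (+0.06692, +0.29896, +1.15422); u = 744.4·(+0.06692)/1.15422 + 313.2 = 356.3620, v = 826.1·(+0.29896)/1.15422 + 230.5 = 444.4717
M1: Pc = R·M1+t = (+0.22695, +0.28742, +1.19276); u = 744.4·(+0.22695)/1.19276 + 313.2 = 454.8373, v = 826.1·(+0.28742)/1.19276 + 230.5 = 429.5657
M2: Pc = R·M2+t = (+0.21628, +0.12284, +1.18778); u = 744.4·(+0.21628)/1.18778 + 313.2 = 448.7435, v = 826.1·(+0.12284)/1.18778 + 230.5 = 315.9352
M3: Pc = R·M3+t = (+0.05625, +0.13438, +1.14924); u = 744.4·(+0.05625)/1.14924 + 313.2 = 349.6373, v = 826.1·(+0.13438)/1.14924 + 230.5 = 327.0958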